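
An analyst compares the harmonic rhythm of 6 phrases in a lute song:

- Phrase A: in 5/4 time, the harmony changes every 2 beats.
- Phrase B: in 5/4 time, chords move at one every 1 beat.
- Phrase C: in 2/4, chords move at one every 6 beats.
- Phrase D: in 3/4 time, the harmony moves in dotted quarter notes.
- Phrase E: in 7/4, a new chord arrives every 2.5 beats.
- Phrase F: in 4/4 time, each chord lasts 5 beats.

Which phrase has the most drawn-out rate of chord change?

A: 5 beats/bar ÷ 2 beats/chord = 2.5 chords/bar.
B: 5 beats/bar ÷ 1 beat/chord = 5 chords/bar.
C: 2 beats/bar ÷ 6 beats/chord = 1/3 chords/bar.
D: 3 beats/bar ÷ 1.5 beats/chord = 2 chords/bar.
E: 7 beats/bar ÷ 2.5 beats/chord = 2.8 chords/bar.
F: 4 beats/bar ÷ 5 beats/chord = 0.8 chords/bar.
Slowest is C at 1/3 chords/bar.

Phrase C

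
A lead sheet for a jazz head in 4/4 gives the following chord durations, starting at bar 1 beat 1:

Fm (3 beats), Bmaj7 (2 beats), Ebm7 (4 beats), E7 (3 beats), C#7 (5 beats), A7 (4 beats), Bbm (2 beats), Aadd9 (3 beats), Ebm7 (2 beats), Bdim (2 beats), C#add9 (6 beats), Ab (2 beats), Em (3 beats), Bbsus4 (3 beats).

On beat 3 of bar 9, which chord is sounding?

Beat 3 of bar 9 is beat (9−1)×4 + 3 = 35 overall.
Running totals: Fm ends at 3, Bmaj7 ends at 5, Ebm7 ends at 9, E7 ends at 12, C#7 ends at 17, A7 ends at 21, Bbm ends at 23, Aadd9 ends at 26, Ebm7 ends at 28, Bdim ends at 30, C#add9 ends at 36.
Beat 35 falls within C#add9.

C#add9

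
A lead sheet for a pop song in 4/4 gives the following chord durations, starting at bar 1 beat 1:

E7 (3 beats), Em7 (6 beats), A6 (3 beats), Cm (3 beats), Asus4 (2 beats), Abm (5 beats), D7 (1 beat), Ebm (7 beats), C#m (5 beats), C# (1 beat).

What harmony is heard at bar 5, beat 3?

Abm

Beat 3 of bar 5 is beat (5−1)×4 + 3 = 19 overall.
Running totals: E7 ends at 3, Em7 ends at 9, A6 ends at 12, Cm ends at 15, Asus4 ends at 17, Abm ends at 22.
Beat 19 falls within Abm.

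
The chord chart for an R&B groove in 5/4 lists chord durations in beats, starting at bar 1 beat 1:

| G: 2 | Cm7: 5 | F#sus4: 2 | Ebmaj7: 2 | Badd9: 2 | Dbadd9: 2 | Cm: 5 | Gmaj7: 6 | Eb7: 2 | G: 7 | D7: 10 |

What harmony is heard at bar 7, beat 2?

G

Beat 2 of bar 7 is beat (7−1)×5 + 2 = 32 overall.
Running totals: G ends at 2, Cm7 ends at 7, F#sus4 ends at 9, Ebmaj7 ends at 11, Badd9 ends at 13, Dbadd9 ends at 15, Cm ends at 20, Gmaj7 ends at 26, Eb7 ends at 28, G ends at 35.
Beat 32 falls within G.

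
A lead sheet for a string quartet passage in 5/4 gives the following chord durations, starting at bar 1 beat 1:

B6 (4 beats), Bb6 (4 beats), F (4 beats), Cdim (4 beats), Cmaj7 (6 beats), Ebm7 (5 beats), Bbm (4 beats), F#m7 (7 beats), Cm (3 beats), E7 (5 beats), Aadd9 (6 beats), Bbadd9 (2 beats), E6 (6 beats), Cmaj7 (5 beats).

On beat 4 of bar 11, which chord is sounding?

Bbadd9

Beat 4 of bar 11 is beat (11−1)×5 + 4 = 54 overall.
Running totals: B6 ends at 4, Bb6 ends at 8, F ends at 12, Cdim ends at 16, Cmaj7 ends at 22, Ebm7 ends at 27, Bbm ends at 31, F#m7 ends at 38, Cm ends at 41, E7 ends at 46, Aadd9 ends at 52, Bbadd9 ends at 54.
Beat 54 falls within Bbadd9.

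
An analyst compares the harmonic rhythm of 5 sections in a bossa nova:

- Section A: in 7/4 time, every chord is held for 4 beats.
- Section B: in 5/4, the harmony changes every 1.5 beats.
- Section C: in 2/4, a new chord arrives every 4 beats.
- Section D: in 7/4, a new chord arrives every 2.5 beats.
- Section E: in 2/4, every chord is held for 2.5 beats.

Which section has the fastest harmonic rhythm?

Section B

A: 7/4 = 1.75 chords/bar.
B: 5/1.5 = 10/3 chords/bar.
C: 2/4 = 0.5 chords/bar.
D: 7/2.5 = 2.8 chords/bar.
E: 2/2.5 = 0.8 chords/bar.
Fastest is B at 10/3 chords/bar.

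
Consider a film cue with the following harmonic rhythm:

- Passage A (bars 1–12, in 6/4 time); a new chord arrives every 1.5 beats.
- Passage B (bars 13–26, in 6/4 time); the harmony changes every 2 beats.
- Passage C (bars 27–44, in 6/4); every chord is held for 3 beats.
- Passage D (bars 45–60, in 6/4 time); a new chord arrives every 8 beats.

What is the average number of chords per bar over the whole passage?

A: 12 × 6 = 72 beats ÷ 1.5 = 48 chords.
B: 14 × 6 = 84 beats ÷ 2 = 42 chords.
C: 18 × 6 = 108 beats ÷ 3 = 36 chords.
D: 16 × 6 = 96 beats ÷ 8 = 12 chords.
Overall: 138 chords over 60 bars → 138/60 = 2.3 chords per bar.

2.3 chords per bar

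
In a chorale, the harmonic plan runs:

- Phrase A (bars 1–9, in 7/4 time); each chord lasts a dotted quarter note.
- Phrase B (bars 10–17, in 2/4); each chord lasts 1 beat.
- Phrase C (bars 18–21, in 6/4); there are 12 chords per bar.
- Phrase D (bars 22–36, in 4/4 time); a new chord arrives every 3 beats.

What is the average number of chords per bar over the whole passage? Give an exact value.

3.5 chords per bar

A: 9 bars of 7 beats is 63 beats; at 1.5 beats each that's 42 chords.
B: 8 bars of 2 beats is 16 beats; at 1 beat each that's 16 chords.
C: 4 bars of 6 beats is 24 beats; at 0.5 beats each that's 48 chords.
D: 15 bars of 4 beats is 60 beats; at 3 beats each that's 20 chords.
Overall: 126 chords over 36 bars → 126/36 = 3.5 chords per bar.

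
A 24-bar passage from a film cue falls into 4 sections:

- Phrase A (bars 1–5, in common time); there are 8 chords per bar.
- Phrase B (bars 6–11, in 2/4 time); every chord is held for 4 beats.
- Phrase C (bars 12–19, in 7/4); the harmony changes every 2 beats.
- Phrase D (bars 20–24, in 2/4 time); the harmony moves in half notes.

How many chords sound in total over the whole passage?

76 chords

A: 5·4 = 20 beats, 20/0.5 = 40 chords.
B: 6·2 = 12 beats, 12/4 = 3 chords.
C: 8·7 = 56 beats, 56/2 = 28 chords.
D: 5·2 = 10 beats, 10/2 = 5 chords.
Total: 40 + 3 + 28 + 5 = 76.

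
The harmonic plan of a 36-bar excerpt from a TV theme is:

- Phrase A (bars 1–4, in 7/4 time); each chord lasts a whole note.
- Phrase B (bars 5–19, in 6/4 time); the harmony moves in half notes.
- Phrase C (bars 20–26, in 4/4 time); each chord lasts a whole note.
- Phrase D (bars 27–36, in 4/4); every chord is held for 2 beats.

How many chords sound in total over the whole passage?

A: 4 bars × 7 beats = 28 beats; 4 beats/chord → 7 chords.
B: 15 bars × 6 beats = 90 beats; 2 beats/chord → 45 chords.
C: 7 bars × 4 beats = 28 beats; 4 beats/chord → 7 chords.
D: 10 bars × 4 beats = 40 beats; 2 beats/chord → 20 chords.
Total: 7 + 45 + 7 + 20 = 79.

79 chords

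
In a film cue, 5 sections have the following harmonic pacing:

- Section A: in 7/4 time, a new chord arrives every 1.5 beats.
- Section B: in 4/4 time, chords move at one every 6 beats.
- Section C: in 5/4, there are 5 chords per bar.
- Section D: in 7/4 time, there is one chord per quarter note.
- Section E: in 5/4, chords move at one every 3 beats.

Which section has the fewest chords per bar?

A: 7 beats/bar ÷ 1.5 beats/chord = 14/3 chords/bar.
B: 4 beats/bar ÷ 6 beats/chord = 2/3 chords/bar.
C: 5 beats/bar ÷ 1 beat/chord = 5 chords/bar.
D: 7 beats/bar ÷ 1 beat/chord = 7 chords/bar.
E: 5 beats/bar ÷ 3 beats/chord = 5/3 chords/bar.
Slowest is B at 2/3 chords/bar.

Section B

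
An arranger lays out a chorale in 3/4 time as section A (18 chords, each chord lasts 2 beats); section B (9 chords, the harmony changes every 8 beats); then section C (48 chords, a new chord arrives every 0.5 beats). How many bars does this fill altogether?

A: 18 × 2 = 36 beats = 12 bars.
B: 9 × 8 = 72 beats = 24 bars.
C: 48 × 0.5 = 24 beats = 8 bars.
Total: 12 + 24 + 8 = 44 bars.

44 bars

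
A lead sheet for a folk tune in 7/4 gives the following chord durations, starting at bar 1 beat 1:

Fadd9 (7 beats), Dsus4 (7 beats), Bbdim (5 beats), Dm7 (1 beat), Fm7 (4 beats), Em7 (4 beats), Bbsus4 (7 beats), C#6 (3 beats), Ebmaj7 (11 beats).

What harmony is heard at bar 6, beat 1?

C#6

Beat 1 of bar 6 is beat (6−1)×7 + 1 = 36 overall.
Running totals: Fadd9 ends at 7, Dsus4 ends at 14, Bbdim ends at 19, Dm7 ends at 20, Fm7 ends at 24, Em7 ends at 28, Bbsus4 ends at 35, C#6 ends at 38.
Beat 36 falls within C#6.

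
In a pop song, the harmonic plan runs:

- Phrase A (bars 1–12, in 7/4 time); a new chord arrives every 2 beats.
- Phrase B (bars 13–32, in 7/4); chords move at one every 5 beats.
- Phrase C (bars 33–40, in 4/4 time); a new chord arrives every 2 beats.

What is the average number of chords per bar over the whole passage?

2.15 chords per bar

A: 12 × 7 = 84 beats ÷ 2 = 42 chords.
B: 20 × 7 = 140 beats ÷ 5 = 28 chords.
C: 8 × 4 = 32 beats ÷ 2 = 16 chords.
Overall: 86 chords over 40 bars → 86/40 = 2.15 chords per bar.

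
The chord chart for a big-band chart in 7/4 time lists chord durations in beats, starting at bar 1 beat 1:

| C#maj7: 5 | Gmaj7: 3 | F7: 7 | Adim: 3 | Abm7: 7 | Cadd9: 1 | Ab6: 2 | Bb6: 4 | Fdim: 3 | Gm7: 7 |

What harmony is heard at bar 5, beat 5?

Beat 5 of bar 5 is beat (5−1)×7 + 5 = 33 overall.
Running totals: C#maj7 ends at 5, Gmaj7 ends at 8, F7 ends at 15, Adim ends at 18, Abm7 ends at 25, Cadd9 ends at 26, Ab6 ends at 28, Bb6 ends at 32, Fdim ends at 35.
Beat 33 falls within Fdim.

Fdim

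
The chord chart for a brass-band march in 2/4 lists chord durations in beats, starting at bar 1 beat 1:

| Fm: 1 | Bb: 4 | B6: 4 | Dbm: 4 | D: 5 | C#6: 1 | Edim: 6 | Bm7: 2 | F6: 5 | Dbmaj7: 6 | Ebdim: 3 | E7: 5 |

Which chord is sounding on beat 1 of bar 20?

Ebdim

Beat 1 of bar 20 is beat (20−1)×2 + 1 = 39 overall.
Running totals: Fm ends at 1, Bb ends at 5, B6 ends at 9, Dbm ends at 13, D ends at 18, C#6 ends at 19, Edim ends at 25, Bm7 ends at 27, F6 ends at 32, Dbmaj7 ends at 38, Ebdim ends at 41.
Beat 39 falls within Ebdim.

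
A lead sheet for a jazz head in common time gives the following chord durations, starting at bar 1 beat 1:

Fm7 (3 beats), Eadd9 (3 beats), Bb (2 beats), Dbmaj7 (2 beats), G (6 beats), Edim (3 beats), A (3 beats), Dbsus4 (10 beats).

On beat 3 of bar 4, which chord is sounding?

Beat 3 of bar 4 is beat (4−1)×4 + 3 = 15 overall.
Running totals: Fm7 ends at 3, Eadd9 ends at 6, Bb ends at 8, Dbmaj7 ends at 10, G ends at 16.
Beat 15 falls within G.

G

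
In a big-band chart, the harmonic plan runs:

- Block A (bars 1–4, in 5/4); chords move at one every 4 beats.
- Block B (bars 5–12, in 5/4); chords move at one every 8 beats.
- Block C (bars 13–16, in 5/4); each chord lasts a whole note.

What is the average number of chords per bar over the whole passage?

A: 4 × 5 = 20 beats ÷ 4 = 5 chords.
B: 8 × 5 = 40 beats ÷ 8 = 5 chords.
C: 4 × 5 = 20 beats ÷ 4 = 5 chords.
Overall: 15 chords over 16 bars → 15/16 = 15/16 chords per bar.

15/16 chords per bar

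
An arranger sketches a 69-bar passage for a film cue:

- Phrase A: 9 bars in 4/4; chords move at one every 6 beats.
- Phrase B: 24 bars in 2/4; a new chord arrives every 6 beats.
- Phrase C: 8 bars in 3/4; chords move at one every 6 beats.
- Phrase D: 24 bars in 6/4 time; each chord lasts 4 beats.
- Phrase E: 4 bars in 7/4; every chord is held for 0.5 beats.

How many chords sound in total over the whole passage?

A: 9·4 = 36 beats, 36/6 = 6 chords.
B: 24·2 = 48 beats, 48/6 = 8 chords.
C: 8·3 = 24 beats, 24/6 = 4 chords.
D: 24·6 = 144 beats, 144/4 = 36 chords.
E: 4·7 = 28 beats, 28/0.5 = 56 chords.
Total: 6 + 8 + 4 + 36 + 56 = 110.

110 chords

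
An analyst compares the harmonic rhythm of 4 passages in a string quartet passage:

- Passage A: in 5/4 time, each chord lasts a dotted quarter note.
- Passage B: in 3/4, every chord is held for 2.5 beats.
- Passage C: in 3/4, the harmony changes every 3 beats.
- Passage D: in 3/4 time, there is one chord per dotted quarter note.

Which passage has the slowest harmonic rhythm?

Passage C

A: 5 beats/bar ÷ 1.5 beats/chord = 10/3 chords/bar.
B: 3 beats/bar ÷ 2.5 beats/chord = 1.2 chords/bar.
C: 3 beats/bar ÷ 3 beats/chord = 1 chord/bar.
D: 3 beats/bar ÷ 1.5 beats/chord = 2 chords/bar.
Slowest is C at 1 chords/bar.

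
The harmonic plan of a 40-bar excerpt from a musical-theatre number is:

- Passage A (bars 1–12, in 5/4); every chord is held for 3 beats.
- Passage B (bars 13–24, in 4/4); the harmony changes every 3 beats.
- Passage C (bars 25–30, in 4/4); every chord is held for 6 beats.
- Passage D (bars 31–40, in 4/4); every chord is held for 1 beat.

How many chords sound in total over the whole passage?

80 chords

A: 12 bars × 5 beats = 60 beats; 3 beats/chord → 20 chords.
B: 12 bars × 4 beats = 48 beats; 3 beats/chord → 16 chords.
C: 6 bars × 4 beats = 24 beats; 6 beats/chord → 4 chords.
D: 10 bars × 4 beats = 40 beats; 1 beat/chord → 40 chords.
Total: 20 + 16 + 4 + 40 = 80.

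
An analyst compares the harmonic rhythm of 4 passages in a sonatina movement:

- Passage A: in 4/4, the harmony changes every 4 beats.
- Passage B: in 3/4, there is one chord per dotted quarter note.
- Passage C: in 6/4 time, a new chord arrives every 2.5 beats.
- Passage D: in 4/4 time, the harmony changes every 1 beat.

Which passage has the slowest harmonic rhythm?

Passage A

A: 4 beats/bar ÷ 4 beats/chord = 1 chord/bar.
B: 3 beats/bar ÷ 1.5 beats/chord = 2 chords/bar.
C: 6 beats/bar ÷ 2.5 beats/chord = 2.4 chords/bar.
D: 4 beats/bar ÷ 1 beat/chord = 4 chords/bar.
Slowest is A at 1 chords/bar.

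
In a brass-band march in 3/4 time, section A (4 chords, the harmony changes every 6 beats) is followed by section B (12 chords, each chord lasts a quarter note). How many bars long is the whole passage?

12 bars

A: 4 × 6 = 24 beats = 8 bars.
B: 12 × 1 = 12 beats = 4 bars.
Total: 8 + 4 = 12 bars.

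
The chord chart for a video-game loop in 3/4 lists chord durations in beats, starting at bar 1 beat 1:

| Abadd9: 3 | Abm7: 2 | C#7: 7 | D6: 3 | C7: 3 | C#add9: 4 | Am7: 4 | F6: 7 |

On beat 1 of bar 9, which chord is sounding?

Beat 1 of bar 9 is beat (9−1)×3 + 1 = 25 overall.
Running totals: Abadd9 ends at 3, Abm7 ends at 5, C#7 ends at 12, D6 ends at 15, C7 ends at 18, C#add9 ends at 22, Am7 ends at 26.
Beat 25 falls within Am7.

Am7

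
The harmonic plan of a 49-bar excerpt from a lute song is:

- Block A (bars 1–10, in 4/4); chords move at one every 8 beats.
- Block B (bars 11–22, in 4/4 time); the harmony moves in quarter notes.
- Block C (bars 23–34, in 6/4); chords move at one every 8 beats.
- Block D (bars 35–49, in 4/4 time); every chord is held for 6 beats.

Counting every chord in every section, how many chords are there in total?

72 chords

A has 40 beats and chords last 8 each, so 5 chords.
B has 48 beats and chords last 1 each, so 48 chords.
C has 72 beats and chords last 8 each, so 9 chords.
D has 60 beats and chords last 6 each, so 10 chords.
Total: 5 + 48 + 9 + 10 = 72.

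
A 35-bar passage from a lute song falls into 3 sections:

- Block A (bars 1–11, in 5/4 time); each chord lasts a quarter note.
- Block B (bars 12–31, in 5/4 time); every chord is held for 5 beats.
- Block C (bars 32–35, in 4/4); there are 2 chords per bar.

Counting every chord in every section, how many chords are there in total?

83 chords

A has 55 beats and chords last 1 each, so 55 chords.
B has 100 beats and chords last 5 each, so 20 chords.
C has 16 beats and chords last 2 each, so 8 chords.
Total: 55 + 20 + 8 = 83.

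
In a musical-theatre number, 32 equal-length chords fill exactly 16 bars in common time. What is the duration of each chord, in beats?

16 bars × 4 beats/bar = 64 beats total.
64 beats ÷ 32 chords = 2 beats per chord.
(That is a half note.)

2 beats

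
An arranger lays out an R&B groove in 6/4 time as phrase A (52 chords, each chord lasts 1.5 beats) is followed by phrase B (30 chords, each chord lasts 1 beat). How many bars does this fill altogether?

18 bars

A: 52 × 1.5 = 78 beats = 13 bars.
B: 30 × 1 = 30 beats = 5 bars.
Total: 13 + 5 = 18 bars.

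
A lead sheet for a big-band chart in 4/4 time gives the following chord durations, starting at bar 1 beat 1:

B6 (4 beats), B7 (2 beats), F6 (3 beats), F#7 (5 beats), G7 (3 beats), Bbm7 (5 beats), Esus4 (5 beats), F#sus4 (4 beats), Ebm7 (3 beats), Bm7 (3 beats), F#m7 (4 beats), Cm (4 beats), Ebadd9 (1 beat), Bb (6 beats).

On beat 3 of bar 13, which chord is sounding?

Beat 3 of bar 13 is beat (13−1)×4 + 3 = 51 overall.
Running totals: B6 ends at 4, B7 ends at 6, F6 ends at 9, F#7 ends at 14, G7 ends at 17, Bbm7 ends at 22, Esus4 ends at 27, F#sus4 ends at 31, Ebm7 ends at 34, Bm7 ends at 37, F#m7 ends at 41, Cm ends at 45, Ebadd9 ends at 46, Bb ends at 52.
Beat 51 falls within Bb.

Bb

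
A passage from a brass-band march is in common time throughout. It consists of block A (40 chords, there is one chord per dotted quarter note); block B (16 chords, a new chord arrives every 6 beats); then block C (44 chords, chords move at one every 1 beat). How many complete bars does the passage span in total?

A: 40 × 1.5 = 60 beats = 15 bars.
B: 16 × 6 = 96 beats = 24 bars.
C: 44 × 1 = 44 beats = 11 bars.
Total: 15 + 24 + 11 = 50 bars.

50 bars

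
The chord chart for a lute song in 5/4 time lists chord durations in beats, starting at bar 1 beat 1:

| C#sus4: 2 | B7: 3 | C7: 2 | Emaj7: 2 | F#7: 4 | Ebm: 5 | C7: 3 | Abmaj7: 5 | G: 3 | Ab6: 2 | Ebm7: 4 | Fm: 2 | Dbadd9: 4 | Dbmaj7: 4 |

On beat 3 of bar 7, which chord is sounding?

Ebm7

Beat 3 of bar 7 is beat (7−1)×5 + 3 = 33 overall.
Running totals: C#sus4 ends at 2, B7 ends at 5, C7 ends at 7, Emaj7 ends at 9, F#7 ends at 13, Ebm ends at 18, C7 ends at 21, Abmaj7 ends at 26, G ends at 29, Ab6 ends at 31, Ebm7 ends at 35.
Beat 33 falls within Ebm7.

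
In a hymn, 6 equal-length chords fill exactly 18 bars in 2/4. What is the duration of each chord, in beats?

6 beats

18 bars × 2 beats/bar = 36 beats total.
36 beats ÷ 6 chords = 6 beats per chord.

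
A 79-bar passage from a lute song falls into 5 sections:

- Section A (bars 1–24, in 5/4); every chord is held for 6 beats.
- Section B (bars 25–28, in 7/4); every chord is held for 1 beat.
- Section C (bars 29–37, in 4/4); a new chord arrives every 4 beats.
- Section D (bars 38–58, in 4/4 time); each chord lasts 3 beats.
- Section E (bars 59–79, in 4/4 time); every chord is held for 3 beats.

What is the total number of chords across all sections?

A has 120 beats and chords last 6 each, so 20 chords.
B has 28 beats and chords last 1 each, so 28 chords.
C has 36 beats and chords last 4 each, so 9 chords.
D has 84 beats and chords last 3 each, so 28 chords.
E has 84 beats and chords last 3 each, so 28 chords.
Total: 20 + 28 + 9 + 28 + 28 = 113.

113 chords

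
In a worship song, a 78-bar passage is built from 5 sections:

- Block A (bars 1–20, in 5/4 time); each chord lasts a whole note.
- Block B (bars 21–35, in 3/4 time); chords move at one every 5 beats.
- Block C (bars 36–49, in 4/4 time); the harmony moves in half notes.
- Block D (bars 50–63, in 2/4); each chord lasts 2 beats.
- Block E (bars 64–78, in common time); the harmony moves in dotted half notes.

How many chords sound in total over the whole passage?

96 chords

A: 20·5 = 100 beats, 100/4 = 25 chords.
B: 15·3 = 45 beats, 45/5 = 9 chords.
C: 14·4 = 56 beats, 56/2 = 28 chords.
D: 14·2 = 28 beats, 28/2 = 14 chords.
E: 15·4 = 60 beats, 60/3 = 20 chords.
Total: 25 + 9 + 28 + 14 + 20 = 96.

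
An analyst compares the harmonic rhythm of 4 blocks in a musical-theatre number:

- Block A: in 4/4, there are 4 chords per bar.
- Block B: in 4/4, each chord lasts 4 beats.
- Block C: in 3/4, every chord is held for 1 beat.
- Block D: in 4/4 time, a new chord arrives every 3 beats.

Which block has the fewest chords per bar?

A: 4 beats/bar ÷ 1 beat/chord = 4 chords/bar.
B: 4 beats/bar ÷ 4 beats/chord = 1 chord/bar.
C: 3 beats/bar ÷ 1 beat/chord = 3 chords/bar.
D: 4 beats/bar ÷ 3 beats/chord = 4/3 chords/bar.
Slowest is B at 1 chords/bar.

Block B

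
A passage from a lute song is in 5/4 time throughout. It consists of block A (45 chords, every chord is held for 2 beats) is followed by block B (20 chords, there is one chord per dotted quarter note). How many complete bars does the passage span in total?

A: 45 × 2 = 90 beats = 18 bars.
B: 20 × 1.5 = 30 beats = 6 bars.
Total: 18 + 6 = 24 bars.

24 bars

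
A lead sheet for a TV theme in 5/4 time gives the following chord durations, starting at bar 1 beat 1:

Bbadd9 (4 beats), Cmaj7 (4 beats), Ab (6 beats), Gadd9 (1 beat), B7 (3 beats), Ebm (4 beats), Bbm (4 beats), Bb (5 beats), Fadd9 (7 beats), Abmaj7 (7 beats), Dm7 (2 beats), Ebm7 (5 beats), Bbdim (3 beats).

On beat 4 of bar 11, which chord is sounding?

Bbdim

Beat 4 of bar 11 is beat (11−1)×5 + 4 = 54 overall.
Running totals: Bbadd9 ends at 4, Cmaj7 ends at 8, Ab ends at 14, Gadd9 ends at 15, B7 ends at 18, Ebm ends at 22, Bbm ends at 26, Bb ends at 31, Fadd9 ends at 38, Abmaj7 ends at 45, Dm7 ends at 47, Ebm7 ends at 52, Bbdim ends at 55.
Beat 54 falls within Bbdim.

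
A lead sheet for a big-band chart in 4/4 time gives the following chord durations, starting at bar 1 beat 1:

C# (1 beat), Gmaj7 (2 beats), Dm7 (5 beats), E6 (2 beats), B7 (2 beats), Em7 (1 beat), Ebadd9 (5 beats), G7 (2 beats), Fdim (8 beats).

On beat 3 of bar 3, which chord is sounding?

B7

Beat 3 of bar 3 is beat (3−1)×4 + 3 = 11 overall.
Running totals: C# ends at 1, Gmaj7 ends at 3, Dm7 ends at 8, E6 ends at 10, B7 ends at 12.
Beat 11 falls within B7.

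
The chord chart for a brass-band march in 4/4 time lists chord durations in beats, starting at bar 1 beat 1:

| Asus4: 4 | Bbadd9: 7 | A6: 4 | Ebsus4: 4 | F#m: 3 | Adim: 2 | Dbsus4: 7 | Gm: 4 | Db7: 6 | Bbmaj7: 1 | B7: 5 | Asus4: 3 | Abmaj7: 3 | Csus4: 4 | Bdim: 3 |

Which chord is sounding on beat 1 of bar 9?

Beat 1 of bar 9 is beat (9−1)×4 + 1 = 33 overall.
Running totals: Asus4 ends at 4, Bbadd9 ends at 11, A6 ends at 15, Ebsus4 ends at 19, F#m ends at 22, Adim ends at 24, Dbsus4 ends at 31, Gm ends at 35.
Beat 33 falls within Gm.

Gm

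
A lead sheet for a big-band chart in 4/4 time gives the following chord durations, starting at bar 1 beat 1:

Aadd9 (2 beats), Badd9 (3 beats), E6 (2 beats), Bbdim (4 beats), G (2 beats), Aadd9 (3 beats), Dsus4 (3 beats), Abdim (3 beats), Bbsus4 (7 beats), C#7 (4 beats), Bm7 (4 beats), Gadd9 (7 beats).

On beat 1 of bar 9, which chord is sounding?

C#7

Beat 1 of bar 9 is beat (9−1)×4 + 1 = 33 overall.
Running totals: Aadd9 ends at 2, Badd9 ends at 5, E6 ends at 7, Bbdim ends at 11, G ends at 13, Aadd9 ends at 16, Dsus4 ends at 19, Abdim ends at 22, Bbsus4 ends at 29, C#7 ends at 33.
Beat 33 falls within C#7.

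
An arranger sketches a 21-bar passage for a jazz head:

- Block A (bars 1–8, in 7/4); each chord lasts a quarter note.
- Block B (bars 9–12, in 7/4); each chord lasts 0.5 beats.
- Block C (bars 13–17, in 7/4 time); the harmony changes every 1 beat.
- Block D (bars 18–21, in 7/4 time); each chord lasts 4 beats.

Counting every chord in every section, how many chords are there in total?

A: 8 bars × 7 beats = 56 beats; 1 beat/chord → 56 chords.
B: 4 bars × 7 beats = 28 beats; 0.5 beats/chord → 56 chords.
C: 5 bars × 7 beats = 35 beats; 1 beat/chord → 35 chords.
D: 4 bars × 7 beats = 28 beats; 4 beats/chord → 7 chords.
Total: 56 + 56 + 35 + 7 = 154.

154 chords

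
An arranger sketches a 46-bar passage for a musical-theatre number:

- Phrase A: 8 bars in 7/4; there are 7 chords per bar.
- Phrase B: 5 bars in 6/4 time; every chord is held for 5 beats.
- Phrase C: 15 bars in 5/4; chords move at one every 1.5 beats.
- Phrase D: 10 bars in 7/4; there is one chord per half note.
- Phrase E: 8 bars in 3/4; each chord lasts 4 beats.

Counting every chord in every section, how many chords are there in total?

153 chords

A has 56 beats and chords last 1 each, so 56 chords.
B has 30 beats and chords last 5 each, so 6 chords.
C has 75 beats and chords last 1.5 each, so 50 chords.
D has 70 beats and chords last 2 each, so 35 chords.
E has 24 beats and chords last 4 each, so 6 chords.
Total: 56 + 6 + 50 + 35 + 6 = 153.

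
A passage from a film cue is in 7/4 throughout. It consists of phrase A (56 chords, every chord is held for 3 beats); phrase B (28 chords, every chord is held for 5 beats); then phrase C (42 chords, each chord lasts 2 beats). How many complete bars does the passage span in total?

56 bars

A: 56 × 3 = 168 beats = 24 bars.
B: 28 × 5 = 140 beats = 20 bars.
C: 42 × 2 = 84 beats = 12 bars.
Total: 24 + 20 + 12 = 56 bars.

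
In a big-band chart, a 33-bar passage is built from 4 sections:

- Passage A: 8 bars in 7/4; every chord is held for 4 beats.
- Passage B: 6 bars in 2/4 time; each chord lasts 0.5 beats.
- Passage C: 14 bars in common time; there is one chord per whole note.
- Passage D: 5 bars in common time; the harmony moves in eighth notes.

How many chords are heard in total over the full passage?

A: 8 bars × 7 beats = 56 beats; 4 beats/chord → 14 chords.
B: 6 bars × 2 beats = 12 beats; 0.5 beats/chord → 24 chords.
C: 14 bars × 4 beats = 56 beats; 4 beats/chord → 14 chords.
D: 5 bars × 4 beats = 20 beats; 0.5 beats/chord → 40 chords.
Total: 14 + 24 + 14 + 40 = 92.

92 chords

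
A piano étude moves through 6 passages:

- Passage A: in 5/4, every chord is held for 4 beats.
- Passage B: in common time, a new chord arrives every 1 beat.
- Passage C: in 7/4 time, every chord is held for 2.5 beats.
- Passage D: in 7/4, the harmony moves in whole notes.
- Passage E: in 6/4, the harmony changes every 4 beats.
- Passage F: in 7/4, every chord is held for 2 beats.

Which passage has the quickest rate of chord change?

A: 5 beats/bar ÷ 4 beats/chord = 1.25 chords/bar.
B: 4 beats/bar ÷ 1 beat/chord = 4 chords/bar.
C: 7 beats/bar ÷ 2.5 beats/chord = 2.8 chords/bar.
D: 7 beats/bar ÷ 4 beats/chord = 1.75 chords/bar.
E: 6 beats/bar ÷ 4 beats/chord = 1.5 chords/bar.
F: 7 beats/bar ÷ 2 beats/chord = 3.5 chords/bar.
Fastest is B at 4 chords/bar.

Passage B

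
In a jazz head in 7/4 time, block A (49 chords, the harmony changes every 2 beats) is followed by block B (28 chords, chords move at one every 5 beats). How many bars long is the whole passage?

A: 49 × 2 = 98 beats = 14 bars.
B: 28 × 5 = 140 beats = 20 bars.
Total: 14 + 20 = 34 bars.

34 bars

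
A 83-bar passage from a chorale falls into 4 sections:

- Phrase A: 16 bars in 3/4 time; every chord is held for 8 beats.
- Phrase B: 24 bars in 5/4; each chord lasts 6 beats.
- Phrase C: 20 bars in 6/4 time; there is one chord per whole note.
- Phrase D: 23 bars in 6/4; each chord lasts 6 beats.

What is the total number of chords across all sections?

A has 48 beats and chords last 8 each, so 6 chords.
B has 120 beats and chords last 6 each, so 20 chords.
C has 120 beats and chords last 4 each, so 30 chords.
D has 138 beats and chords last 6 each, so 23 chords.
Total: 6 + 20 + 30 + 23 = 79.

79 chords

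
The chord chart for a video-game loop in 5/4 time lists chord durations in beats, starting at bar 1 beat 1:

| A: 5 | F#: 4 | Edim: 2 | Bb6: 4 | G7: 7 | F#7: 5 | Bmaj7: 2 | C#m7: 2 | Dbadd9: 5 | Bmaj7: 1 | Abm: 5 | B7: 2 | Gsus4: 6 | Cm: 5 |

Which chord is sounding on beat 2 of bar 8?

Beat 2 of bar 8 is beat (8−1)×5 + 2 = 37 overall.
Running totals: A ends at 5, F# ends at 9, Edim ends at 11, Bb6 ends at 15, G7 ends at 22, F#7 ends at 27, Bmaj7 ends at 29, C#m7 ends at 31, Dbadd9 ends at 36, Bmaj7 ends at 37.
Beat 37 falls within Bmaj7.

Bmaj7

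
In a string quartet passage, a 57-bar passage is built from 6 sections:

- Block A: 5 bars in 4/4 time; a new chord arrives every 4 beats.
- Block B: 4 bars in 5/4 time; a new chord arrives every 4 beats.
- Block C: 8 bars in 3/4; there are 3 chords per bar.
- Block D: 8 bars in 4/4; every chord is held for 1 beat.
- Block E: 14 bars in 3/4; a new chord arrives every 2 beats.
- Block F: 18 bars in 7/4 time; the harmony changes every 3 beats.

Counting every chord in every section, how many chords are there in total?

129 chords

A: 5 bars × 4 beats = 20 beats; 4 beats/chord → 5 chords.
B: 4 bars × 5 beats = 20 beats; 4 beats/chord → 5 chords.
C: 8 bars × 3 beats = 24 beats; 1 beat/chord → 24 chords.
D: 8 bars × 4 beats = 32 beats; 1 beat/chord → 32 chords.
E: 14 bars × 3 beats = 42 beats; 2 beats/chord → 21 chords.
F: 18 bars × 7 beats = 126 beats; 3 beats/chord → 42 chords.
Total: 5 + 5 + 24 + 32 + 21 + 42 = 129.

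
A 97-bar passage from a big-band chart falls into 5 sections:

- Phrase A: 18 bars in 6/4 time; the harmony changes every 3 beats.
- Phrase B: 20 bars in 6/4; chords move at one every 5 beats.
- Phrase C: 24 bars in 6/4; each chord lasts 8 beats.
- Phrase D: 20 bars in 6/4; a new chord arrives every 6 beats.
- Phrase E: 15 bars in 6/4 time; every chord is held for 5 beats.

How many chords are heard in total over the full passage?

A: 18·6 = 108 beats, 108/3 = 36 chords.
B: 20·6 = 120 beats, 120/5 = 24 chords.
C: 24·6 = 144 beats, 144/8 = 18 chords.
D: 20·6 = 120 beats, 120/6 = 20 chords.
E: 15·6 = 90 beats, 90/5 = 18 chords.
Total: 36 + 24 + 18 + 20 + 18 = 116.

116 chords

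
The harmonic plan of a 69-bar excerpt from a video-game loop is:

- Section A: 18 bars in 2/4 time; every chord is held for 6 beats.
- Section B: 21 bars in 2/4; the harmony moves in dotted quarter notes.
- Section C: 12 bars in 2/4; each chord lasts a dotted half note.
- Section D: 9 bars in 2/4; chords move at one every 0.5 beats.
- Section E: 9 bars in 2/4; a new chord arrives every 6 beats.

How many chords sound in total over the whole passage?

81 chords

A: 18 bars × 2 beats = 36 beats; 6 beats/chord → 6 chords.
B: 21 bars × 2 beats = 42 beats; 1.5 beats/chord → 28 chords.
C: 12 bars × 2 beats = 24 beats; 3 beats/chord → 8 chords.
D: 9 bars × 2 beats = 18 beats; 0.5 beats/chord → 36 chords.
E: 9 bars × 2 beats = 18 beats; 6 beats/chord → 3 chords.
Total: 6 + 28 + 8 + 36 + 3 = 81.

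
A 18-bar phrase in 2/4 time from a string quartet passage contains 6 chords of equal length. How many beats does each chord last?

18 bars × 2 beats/bar = 36 beats total.
36 beats ÷ 6 chords = 6 beats per chord.

6 beats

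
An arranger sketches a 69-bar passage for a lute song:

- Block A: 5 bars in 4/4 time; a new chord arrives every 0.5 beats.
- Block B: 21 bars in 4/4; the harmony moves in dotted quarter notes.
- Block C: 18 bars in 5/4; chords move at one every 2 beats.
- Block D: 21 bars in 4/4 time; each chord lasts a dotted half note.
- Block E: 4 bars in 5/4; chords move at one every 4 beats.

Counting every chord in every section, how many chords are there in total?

174 chords

A: 5·4 = 20 beats, 20/0.5 = 40 chords.
B: 21·4 = 84 beats, 84/1.5 = 56 chords.
C: 18·5 = 90 beats, 90/2 = 45 chords.
D: 21·4 = 84 beats, 84/3 = 28 chords.
E: 4·5 = 20 beats, 20/4 = 5 chords.
Total: 40 + 56 + 45 + 28 + 5 = 174.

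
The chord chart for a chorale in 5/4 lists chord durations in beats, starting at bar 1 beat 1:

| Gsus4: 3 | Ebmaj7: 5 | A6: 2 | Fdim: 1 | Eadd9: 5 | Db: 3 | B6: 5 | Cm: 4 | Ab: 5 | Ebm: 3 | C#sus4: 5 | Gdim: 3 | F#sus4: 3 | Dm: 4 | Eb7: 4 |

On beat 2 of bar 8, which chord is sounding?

C#sus4

Beat 2 of bar 8 is beat (8−1)×5 + 2 = 37 overall.
Running totals: Gsus4 ends at 3, Ebmaj7 ends at 8, A6 ends at 10, Fdim ends at 11, Eadd9 ends at 16, Db ends at 19, B6 ends at 24, Cm ends at 28, Ab ends at 33, Ebm ends at 36, C#sus4 ends at 41.
Beat 37 falls within C#sus4.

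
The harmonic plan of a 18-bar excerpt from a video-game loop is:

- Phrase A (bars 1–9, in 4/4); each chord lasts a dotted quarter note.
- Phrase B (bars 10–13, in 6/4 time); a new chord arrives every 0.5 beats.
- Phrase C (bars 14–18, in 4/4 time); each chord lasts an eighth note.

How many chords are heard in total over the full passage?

A: 9·4 = 36 beats, 36/1.5 = 24 chords.
B: 4·6 = 24 beats, 24/0.5 = 48 chords.
C: 5·4 = 20 beats, 20/0.5 = 40 chords.
Total: 24 + 48 + 40 = 112.

112 chords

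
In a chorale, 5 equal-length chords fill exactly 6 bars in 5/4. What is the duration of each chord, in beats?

6 bars × 5 beats/bar = 30 beats total.
30 beats ÷ 5 chords = 6 beats per chord.

6 beats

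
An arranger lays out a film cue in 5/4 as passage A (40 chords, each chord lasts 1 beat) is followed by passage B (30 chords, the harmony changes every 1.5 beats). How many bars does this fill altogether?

17 bars

A: 40 × 1 = 40 beats = 8 bars.
B: 30 × 1.5 = 45 beats = 9 bars.
Total: 8 + 9 = 17 bars.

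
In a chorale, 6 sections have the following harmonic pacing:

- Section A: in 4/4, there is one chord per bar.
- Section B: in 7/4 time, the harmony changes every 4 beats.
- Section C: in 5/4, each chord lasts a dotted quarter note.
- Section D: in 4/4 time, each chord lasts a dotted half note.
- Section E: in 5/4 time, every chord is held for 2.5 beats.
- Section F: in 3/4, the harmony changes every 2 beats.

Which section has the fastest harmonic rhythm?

Section C

A: 4/4 = 1 chord/bar.
B: 7/4 = 1.75 chords/bar.
C: 5/1.5 = 10/3 chords/bar.
D: 4/3 = 4/3 chords/bar.
E: 5/2.5 = 2 chords/bar.
F: 3/2 = 1.5 chords/bar.
Fastest is C at 10/3 chords/bar.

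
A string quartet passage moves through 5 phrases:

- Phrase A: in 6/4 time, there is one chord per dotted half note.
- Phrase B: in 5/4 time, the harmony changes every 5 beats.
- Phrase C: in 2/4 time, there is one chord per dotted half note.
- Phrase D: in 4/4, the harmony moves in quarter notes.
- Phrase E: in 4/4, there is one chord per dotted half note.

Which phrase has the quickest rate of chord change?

A: 6 beats/bar ÷ 3 beats/chord = 2 chords/bar.
B: 5 beats/bar ÷ 5 beats/chord = 1 chord/bar.
C: 2 beats/bar ÷ 3 beats/chord = 2/3 chords/bar.
D: 4 beats/bar ÷ 1 beat/chord = 4 chords/bar.
E: 4 beats/bar ÷ 3 beats/chord = 4/3 chords/bar.
Fastest is D at 4 chords/bar.

Phrase D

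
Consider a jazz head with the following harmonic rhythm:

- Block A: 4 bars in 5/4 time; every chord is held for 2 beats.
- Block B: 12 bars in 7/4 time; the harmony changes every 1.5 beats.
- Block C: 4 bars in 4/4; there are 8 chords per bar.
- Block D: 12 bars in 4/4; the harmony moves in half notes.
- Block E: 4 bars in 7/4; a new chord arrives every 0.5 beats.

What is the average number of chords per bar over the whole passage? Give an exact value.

A: 4 × 5 = 20 beats ÷ 2 = 10 chords.
B: 12 × 7 = 84 beats ÷ 1.5 = 56 chords.
C: 4 × 4 = 16 beats ÷ 0.5 = 32 chords.
D: 12 × 4 = 48 beats ÷ 2 = 24 chords.
E: 4 × 7 = 28 beats ÷ 0.5 = 56 chords.
Overall: 178 chords over 36 bars → 178/36 = 89/18 chords per bar.

89/18 chords per bar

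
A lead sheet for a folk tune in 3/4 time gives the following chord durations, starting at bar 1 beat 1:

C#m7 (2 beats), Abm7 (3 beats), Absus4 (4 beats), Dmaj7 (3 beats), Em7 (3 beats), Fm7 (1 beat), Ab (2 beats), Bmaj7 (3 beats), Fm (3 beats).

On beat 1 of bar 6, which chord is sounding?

Fm7

Beat 1 of bar 6 is beat (6−1)×3 + 1 = 16 overall.
Running totals: C#m7 ends at 2, Abm7 ends at 5, Absus4 ends at 9, Dmaj7 ends at 12, Em7 ends at 15, Fm7 ends at 16.
Beat 16 falls within Fm7.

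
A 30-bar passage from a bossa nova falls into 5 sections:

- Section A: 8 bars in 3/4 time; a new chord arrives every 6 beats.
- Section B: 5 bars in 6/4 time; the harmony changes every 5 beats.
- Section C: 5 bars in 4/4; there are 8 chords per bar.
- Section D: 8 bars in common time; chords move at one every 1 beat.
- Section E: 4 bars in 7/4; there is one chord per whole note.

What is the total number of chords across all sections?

A: 8 bars × 3 beats = 24 beats; 6 beats/chord → 4 chords.
B: 5 bars × 6 beats = 30 beats; 5 beats/chord → 6 chords.
C: 5 bars × 4 beats = 20 beats; 0.5 beats/chord → 40 chords.
D: 8 bars × 4 beats = 32 beats; 1 beat/chord → 32 chords.
E: 4 bars × 7 beats = 28 beats; 4 beats/chord → 7 chords.
Total: 4 + 6 + 40 + 32 + 7 = 89.

89 chords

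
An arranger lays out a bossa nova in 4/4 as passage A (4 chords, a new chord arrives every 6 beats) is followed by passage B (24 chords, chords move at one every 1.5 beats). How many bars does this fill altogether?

15 bars

A: 4 × 6 = 24 beats = 6 bars.
B: 24 × 1.5 = 36 beats = 9 bars.
Total: 6 + 9 = 15 bars.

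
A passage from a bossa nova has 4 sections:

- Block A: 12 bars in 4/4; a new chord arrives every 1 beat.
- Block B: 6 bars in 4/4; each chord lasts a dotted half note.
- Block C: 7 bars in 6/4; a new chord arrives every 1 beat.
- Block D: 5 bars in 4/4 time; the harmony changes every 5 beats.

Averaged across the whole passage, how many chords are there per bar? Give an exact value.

3.4 chords per bar

A: 12 × 4 = 48 beats ÷ 1 = 48 chords.
B: 6 × 4 = 24 beats ÷ 3 = 8 chords.
C: 7 × 6 = 42 beats ÷ 1 = 42 chords.
D: 5 × 4 = 20 beats ÷ 5 = 4 chords.
Overall: 102 chords over 30 bars → 102/30 = 3.4 chords per bar.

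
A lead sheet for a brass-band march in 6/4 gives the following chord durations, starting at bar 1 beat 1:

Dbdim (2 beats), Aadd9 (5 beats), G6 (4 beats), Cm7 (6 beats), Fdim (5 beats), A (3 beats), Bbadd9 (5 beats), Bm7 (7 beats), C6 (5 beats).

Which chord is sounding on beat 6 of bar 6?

Beat 6 of bar 6 is beat (6−1)×6 + 6 = 36 overall.
Running totals: Dbdim ends at 2, Aadd9 ends at 7, G6 ends at 11, Cm7 ends at 17, Fdim ends at 22, A ends at 25, Bbadd9 ends at 30, Bm7 ends at 37.
Beat 36 falls within Bm7.

Bm7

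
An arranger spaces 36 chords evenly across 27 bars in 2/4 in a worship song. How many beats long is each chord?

27 bars × 2 beats/bar = 54 beats total.
54 beats ÷ 36 chords = 1.5 beats per chord.
(That is a dotted quarter note.)

1.5 beats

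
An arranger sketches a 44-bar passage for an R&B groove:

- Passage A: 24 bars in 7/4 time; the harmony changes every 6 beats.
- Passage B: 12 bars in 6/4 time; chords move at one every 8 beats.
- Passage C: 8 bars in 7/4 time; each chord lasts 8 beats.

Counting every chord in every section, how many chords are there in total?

A has 168 beats and chords last 6 each, so 28 chords.
B has 72 beats and chords last 8 each, so 9 chords.
C has 56 beats and chords last 8 each, so 7 chords.
Total: 28 + 9 + 7 = 44.

44 chords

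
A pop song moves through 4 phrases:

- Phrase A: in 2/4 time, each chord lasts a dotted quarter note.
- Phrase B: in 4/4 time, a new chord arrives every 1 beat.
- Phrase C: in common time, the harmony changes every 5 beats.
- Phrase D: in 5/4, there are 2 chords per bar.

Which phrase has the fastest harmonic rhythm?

A: each chord is 1.5 beats in 2/4, so 4/3 per bar.
B: each chord is 1 beat in 4/4, so 4 per bar.
C: each chord is 5 beats in 4/4, so 0.8 per bar.
D: each chord is 2.5 beats in 5/4, so 2 per bar.
Fastest is B at 4 chords/bar.

Phrase B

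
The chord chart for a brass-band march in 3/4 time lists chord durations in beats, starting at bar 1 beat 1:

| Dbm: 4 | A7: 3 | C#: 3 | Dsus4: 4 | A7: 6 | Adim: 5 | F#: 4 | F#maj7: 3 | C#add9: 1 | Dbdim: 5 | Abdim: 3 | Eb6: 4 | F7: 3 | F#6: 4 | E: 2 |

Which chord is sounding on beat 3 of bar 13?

Beat 3 of bar 13 is beat (13−1)×3 + 3 = 39 overall.
Running totals: Dbm ends at 4, A7 ends at 7, C# ends at 10, Dsus4 ends at 14, A7 ends at 20, Adim ends at 25, F# ends at 29, F#maj7 ends at 32, C#add9 ends at 33, Dbdim ends at 38, Abdim ends at 41.
Beat 39 falls within Abdim.

Abdim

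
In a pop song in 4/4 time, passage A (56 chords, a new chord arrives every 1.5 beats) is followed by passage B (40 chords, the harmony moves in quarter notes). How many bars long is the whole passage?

A: 56 × 1.5 = 84 beats = 21 bars.
B: 40 × 1 = 40 beats = 10 bars.
Total: 21 + 10 = 31 bars.

31 bars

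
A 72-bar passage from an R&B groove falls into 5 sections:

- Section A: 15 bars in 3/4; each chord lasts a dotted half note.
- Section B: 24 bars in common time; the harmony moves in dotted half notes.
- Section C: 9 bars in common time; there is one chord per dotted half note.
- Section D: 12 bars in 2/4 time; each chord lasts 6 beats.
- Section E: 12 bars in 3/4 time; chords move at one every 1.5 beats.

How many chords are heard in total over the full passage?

A: 15 bars × 3 beats = 45 beats; 3 beats/chord → 15 chords.
B: 24 bars × 4 beats = 96 beats; 3 beats/chord → 32 chords.
C: 9 bars × 4 beats = 36 beats; 3 beats/chord → 12 chords.
D: 12 bars × 2 beats = 24 beats; 6 beats/chord → 4 chords.
E: 12 bars × 3 beats = 36 beats; 1.5 beats/chord → 24 chords.
Total: 15 + 32 + 12 + 4 + 24 = 87.

87 chords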